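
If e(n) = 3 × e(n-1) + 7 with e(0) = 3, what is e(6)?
Computing step by step:
e(0) = 3
e(1) = 3 × 3 + 7 = 16
e(2) = 3 × 16 + 7 = 55
e(3) = 3 × 55 + 7 = 172
e(4) = 3 × 172 + 7 = 523
e(5) = 3 × 523 + 7 = 1576
e(6) = 3 × 1576 + 7 = 4735

4735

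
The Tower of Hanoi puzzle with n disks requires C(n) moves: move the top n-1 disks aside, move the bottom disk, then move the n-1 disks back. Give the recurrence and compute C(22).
Moving n disks = move the top n-1 disks aside (C(n-1) moves) + move the largest disk (1 move) + move the n-1 disks back on top (C(n-1) moves), so C(n) = 2C(n-1) + 1, with C(1) = 1 (a single disk takes one move).
First terms: 1, 3, 7, 15, 31, 63, … — each is one less than a power of 2. Indeed C(n) + 1 = 2(C(n-1) + 1) with C(1) + 1 = 2, so C(n) + 1 = 2ⁿ and C(n) = 2ⁿ - 1.
Hence C(22) = 2^22 - 1 = 4194304 - 1 = 4194303.

C(n) = 2C(n-1) + 1, C(1) = 1; C(22) = 4194303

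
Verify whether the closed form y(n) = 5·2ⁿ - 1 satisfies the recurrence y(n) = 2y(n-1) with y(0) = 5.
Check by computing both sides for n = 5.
From the recurrence with y(0) = 5:
  y(0) = 5, y(1) = 10, y(2) = 20, y(3) = 40, y(4) = 80, y(5) = 160
  so the recurrence gives y(5) = 160.
From the proposed closed form y(n) = 5·2ⁿ - 1:
  y(5) = 159.
The recurrence gives 160 but the closed form gives 159, so the closed form does not satisfy the recurrence.

No, the closed form is incorrect.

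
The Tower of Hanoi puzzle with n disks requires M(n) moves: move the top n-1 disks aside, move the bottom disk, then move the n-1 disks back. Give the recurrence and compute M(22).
Moving n disks = move the top n-1 disks aside (M(n-1) moves) + move the largest disk (1 move) + move the n-1 disks back on top (M(n-1) moves), so M(n) = 2M(n-1) + 1, with M(1) = 1 (a single disk takes one move).
First terms: 1, 3, 7, 15, 31, 63, … — each is one less than a power of 2. Indeed M(n) + 1 = 2(M(n-1) + 1) with M(1) + 1 = 2, so M(n) + 1 = 2ⁿ and M(n) = 2ⁿ - 1.
Hence M(22) = 2^22 - 1 = 4194304 - 1 = 4194303.

M(n) = 2M(n-1) + 1, M(1) = 1; M(22) = 4194303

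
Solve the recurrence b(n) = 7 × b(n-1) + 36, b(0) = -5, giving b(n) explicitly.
Recurrence: b(n) = 7 × b(n-1) + 36, initial: b(0) = -5.
Try b(n) = A·7ⁿ + C. Substituting: A·7ⁿ + C = 7(A·7ⁿ⁻¹ + C) + 36 = A·7ⁿ + 7C + 36, so C = 7C + 36, giving C = -6. Then b(0) = A - 6 = -5 gives A = 1.

b(n) = 7ⁿ - 6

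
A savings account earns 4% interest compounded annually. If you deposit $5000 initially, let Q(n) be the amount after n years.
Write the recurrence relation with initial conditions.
Each year the balance grows by 4%, i.e. is multiplied by 1 + 4/100 = 1.04, so Q(n) = 1.04 × Q(n-1). The initial deposit gives Q(0) = 5000.
Unrolling gives the closed form Q(n) = 5000 × (1.04)ⁿ.

Q(n) = 1.04 × Q(n-1), Q(0) = 5000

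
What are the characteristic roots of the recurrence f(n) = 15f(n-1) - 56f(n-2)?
Substitute f(n) = rⁿ and divide through by rⁿ⁻²: r² - 15r + 56 = 0
Factor: (r - 7)(r - 8) = 0, so r = 7, 8.
General solution: f(n) = A·7ⁿ + B·8ⁿ

Characteristic: r² - 15r + 56 = 0, Roots: r = 7, 8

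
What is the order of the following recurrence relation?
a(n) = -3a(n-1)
The order is the largest lag k for which a(n-k) appears. Here the deepest term is a(n-1), so the order is 1.

Order 1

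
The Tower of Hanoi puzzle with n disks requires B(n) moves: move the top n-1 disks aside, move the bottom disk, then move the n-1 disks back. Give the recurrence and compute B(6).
Moving n disks = move the top n-1 disks aside (B(n-1) moves) + move the largest disk (1 move) + move the n-1 disks back on top (B(n-1) moves), so B(n) = 2B(n-1) + 1, with B(1) = 1 (a single disk takes one move).
First terms: 1, 3, 7, 15, 31, 63, … — each is one less than a power of 2. Indeed B(n) + 1 = 2(B(n-1) + 1) with B(1) + 1 = 2, so B(n) + 1 = 2ⁿ and B(n) = 2ⁿ - 1.
Hence B(6) = 2^6 - 1 = 64 - 1 = 63.

B(n) = 2B(n-1) + 1, B(1) = 1; B(6) = 63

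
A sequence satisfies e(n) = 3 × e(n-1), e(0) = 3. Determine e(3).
Computing step by step:
e(0) = 3
e(1) = 3 × 3 = 9
e(2) = 3 × 9 = 27
e(3) = 3 × 27 = 81

81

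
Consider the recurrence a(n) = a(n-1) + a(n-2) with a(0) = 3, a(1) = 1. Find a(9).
Computing the sequence terms:
3, 1, 4, 5, 9, 14, 23, 37, 60, 97

97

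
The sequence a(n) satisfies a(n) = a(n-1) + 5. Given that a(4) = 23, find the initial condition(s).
a(4) = a(0) + 4·5, so a(0) = 23 - 20 = 3.

a(0) = 3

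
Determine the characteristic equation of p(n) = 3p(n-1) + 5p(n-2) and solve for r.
Substitute p(n) = rⁿ and divide through by rⁿ⁻²: r² - 3r - 5 = 0
Discriminant: 3² + 4·5 = 29, not a perfect square, so by the quadratic formula r = (3 ± √29)/2.
General solution: p(n) = A·r₁ⁿ + B·r₂ⁿ where r₁,r₂ = (3 ± √29)/2

Characteristic: r² - 3r - 5 = 0, Roots: r = (3 ± √29)/2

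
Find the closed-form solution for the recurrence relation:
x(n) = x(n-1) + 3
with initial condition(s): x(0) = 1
Recurrence: x(n) = x(n-1) + 3, initial: x(0) = 1.
Each step adds 3, so x(n) = x(0) + 3n = 3n + 1.

x(n) = 3n + 1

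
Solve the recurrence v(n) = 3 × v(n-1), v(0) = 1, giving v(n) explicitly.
Recurrence: v(n) = 3 × v(n-1), initial: v(0) = 1.
Each term is 3 times the previous, so this is geometric with ratio 3. After n steps: v(n) = v(0)·3ⁿ = 3ⁿ.

v(n) = 3ⁿ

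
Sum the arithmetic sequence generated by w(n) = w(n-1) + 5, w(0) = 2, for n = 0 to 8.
Computing the sequence terms: 2, 7, 12, 17, 22, 27, 32, 37, 42
Adding these values together:

198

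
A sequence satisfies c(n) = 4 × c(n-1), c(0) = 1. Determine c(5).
Computing step by step:
c(0) = 1
c(1) = 4 × 1 = 4
c(2) = 4 × 4 = 16
c(3) = 4 × 16 = 64
c(4) = 4 × 64 = 256
c(5) = 4 × 256 = 1024

1024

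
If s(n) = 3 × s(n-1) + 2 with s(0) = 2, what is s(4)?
Computing step by step:
s(0) = 2
s(1) = 3 × 2 + 2 = 8
s(2) = 3 × 8 + 2 = 26
s(3) = 3 × 26 + 2 = 80
s(4) = 3 × 80 + 2 = 242

242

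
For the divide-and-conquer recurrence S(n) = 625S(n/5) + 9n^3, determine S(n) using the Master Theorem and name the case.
Master Theorem template: S(n) = a·S(n/b) + f(n).
Here: a=625, b=5, f(n)=9n^3
Compute log_b(a) = log_5(625) = 4.
f(n) = 9n^3 = O(n^(4-ε)) with ε = 1. Case 1: S(n) = Θ(n^log_b(a)) = Θ(n^4).

Case 1: S(n) = Θ(n^4)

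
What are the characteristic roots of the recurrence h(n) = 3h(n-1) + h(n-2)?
Substitute h(n) = rⁿ and divide through by rⁿ⁻²: r² - 3r - 1 = 0
Discriminant: 3² + 4·1 = 13, not a perfect square, so by the quadratic formula r = (3 ± √13)/2.
General solution: h(n) = A·r₁ⁿ + B·r₂ⁿ where r₁,r₂ = (3 ± √13)/2

Characteristic: r² - 3r - 1 = 0, Roots: r = (3 ± √13)/2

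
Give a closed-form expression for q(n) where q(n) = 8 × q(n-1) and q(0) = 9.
Recurrence: q(n) = 8 × q(n-1), initial: q(0) = 9.
Each term is 8 times the previous, so this is geometric with ratio 8. After n steps: q(n) = q(0)·8ⁿ = 9·8ⁿ.

q(n) = 9·8ⁿ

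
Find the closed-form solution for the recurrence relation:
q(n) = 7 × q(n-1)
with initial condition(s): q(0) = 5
Recurrence: q(n) = 7 × q(n-1), initial: q(0) = 5.
Each term is 7 times the previous, so this is geometric with ratio 7. After n steps: q(n) = q(0)·7ⁿ = 5·7ⁿ.

q(n) = 5·7ⁿ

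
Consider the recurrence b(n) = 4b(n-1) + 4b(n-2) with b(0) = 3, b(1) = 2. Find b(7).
Computing the sequence terms:
3, 2, 20, 88, 432, 2080, 10048, 48512

48512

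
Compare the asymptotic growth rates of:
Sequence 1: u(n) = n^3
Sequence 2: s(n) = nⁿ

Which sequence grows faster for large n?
Comparing growth rates:
Growth-rate hierarchy: log n ≺ any polynomial ≺ any exponential cⁿ (c>1) ≺ n! ≺ nⁿ.
super-exponential nⁿ dominates polynomial degree 3 asymptotically.

s(n) grows faster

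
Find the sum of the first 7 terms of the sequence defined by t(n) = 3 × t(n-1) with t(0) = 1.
Computing the sequence terms: 1, 3, 9, 27, 81, 243, 729
Adding these values together:

1093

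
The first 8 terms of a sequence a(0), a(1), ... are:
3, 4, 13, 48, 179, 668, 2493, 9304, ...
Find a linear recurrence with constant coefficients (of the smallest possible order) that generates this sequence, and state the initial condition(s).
Look for the lowest-order linear relation among consecutive terms.
Observation: a(n) - 4·a(n-1) - (-1)·a(n-2) = 0 holds for the shown terms, and no order-1 relation a(n) = α·a(n-1) + β fits.
Check at n=3: 4·13 + (-1)·4 = 48. ✓

a(n) = 4a(n-1) - a(n-2), a(0) = 3, a(1) = 4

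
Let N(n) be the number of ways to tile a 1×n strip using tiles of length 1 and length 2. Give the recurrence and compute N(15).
Condition on the last tile: it has length 1 (leaving a 1×(n-1) strip) or length 2 (leaving a 1×(n-2) strip), so N(n) = N(n-1) + N(n-2) (order-2 linear recurrence).
For 0 ≤ i < 2 only unit tiles fit, so N(i) = 1.
Iterating the recurrence: N(2) = 2, N(3) = 3, N(4) = 5, N(5) = 8, N(6) = 13, N(7) = 21, N(8) = 34, N(9) = 55, N(10) = 89, N(11) = 144, N(12) = 233, N(13) = 377, N(14) = 610, N(15) = 987.

N(n) = N(n-1) + N(n-2), with N(i) = 1 for 0 ≤ i < 2; N(15) = 987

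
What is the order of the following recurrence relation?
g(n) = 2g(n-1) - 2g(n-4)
The order is the largest lag k for which g(n-k) appears. Here the deepest term is g(n-4), so the order is 4.

Order 4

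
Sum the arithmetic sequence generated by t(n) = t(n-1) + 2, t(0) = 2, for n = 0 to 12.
Computing the sequence terms: 2, 4, 6, 8, 10, 12, 14, 16, 18, 20, 22, 24, 26
Adding these values together:

182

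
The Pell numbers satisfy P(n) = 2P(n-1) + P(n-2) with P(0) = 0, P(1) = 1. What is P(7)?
Computing the sequence terms:
0, 1, 2, 5, 12, 29, 70, 169

169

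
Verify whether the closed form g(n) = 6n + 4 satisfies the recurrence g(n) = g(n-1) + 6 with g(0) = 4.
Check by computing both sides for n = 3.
From the recurrence with g(0) = 4:
  g(0) = 4, g(1) = 10, g(2) = 16, g(3) = 22
  so the recurrence gives g(3) = 22.
From the proposed closed form g(n) = 6n + 4:
  g(3) = 22.
Both sides give 22 at n = 3, and the initial condition(s) match, so the closed form is consistent.

Yes, the closed form is correct.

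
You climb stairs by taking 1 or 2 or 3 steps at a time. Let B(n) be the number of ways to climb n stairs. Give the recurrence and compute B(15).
Condition on the size of the last step (1 to 3): before it there were n-1, …, n-3 stairs climbed, and these cases are disjoint, so B(n) = B(n-1) + B(n-2) + B(n-3) (order-3 linear recurrence).
Initial conditions by direct count (compositions of i into parts ≤ 3): B(1) = 1; B(2) = 2; B(3) = 4.
Iterating the recurrence: B(4) = 7, B(5) = 13, B(6) = 24, B(7) = 44, B(8) = 81, B(9) = 149, B(10) = 274, B(11) = 504, B(12) = 927, B(13) = 1705, B(14) = 3136, B(15) = 5768.

B(n) = B(n-1) + B(n-2) + B(n-3), B(1) = 1, B(2) = 2, B(3) = 4; B(15) = 5768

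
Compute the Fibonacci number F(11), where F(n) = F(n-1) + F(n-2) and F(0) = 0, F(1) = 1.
Computing the sequence terms:
0, 1, 1, 2, 3, 5, 8, 13, 21, 34, 55, 89

89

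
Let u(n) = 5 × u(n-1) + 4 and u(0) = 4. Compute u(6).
Computing step by step:
u(0) = 4
u(1) = 5 × 4 + 4 = 24
u(2) = 5 × 24 + 4 = 124
u(3) = 5 × 124 + 4 = 624
u(4) = 5 × 624 + 4 = 3124
u(5) = 5 × 3124 + 4 = 15624
u(6) = 5 × 15624 + 4 = 78124

78124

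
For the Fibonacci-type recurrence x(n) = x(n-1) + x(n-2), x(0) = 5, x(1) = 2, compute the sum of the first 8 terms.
Computing the sequence terms: 5, 2, 7, 9, 16, 25, 41, 66
Adding these values together:

171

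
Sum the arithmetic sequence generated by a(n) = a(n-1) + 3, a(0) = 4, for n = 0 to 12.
Computing the sequence terms: 4, 7, 10, 13, 16, 19, 22, 25, 28, 31, 34, 37, 40
Adding these values together:

286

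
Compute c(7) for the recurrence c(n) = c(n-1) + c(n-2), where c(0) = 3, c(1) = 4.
Computing the sequence terms:
3, 4, 7, 11, 18, 29, 47, 76

76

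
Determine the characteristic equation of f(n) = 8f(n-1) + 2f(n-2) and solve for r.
Substitute f(n) = rⁿ and divide through by rⁿ⁻²: r² - 8r - 2 = 0
Discriminant: 8² + 4·2 = 72, not a perfect square, so by the quadratic formula r = (8 ± √72)/2.
General solution: f(n) = A·r₁ⁿ + B·r₂ⁿ where r₁,r₂ = (8 ± √72)/2

Characteristic: r² - 8r - 2 = 0, Roots: r = (8 ± √72)/2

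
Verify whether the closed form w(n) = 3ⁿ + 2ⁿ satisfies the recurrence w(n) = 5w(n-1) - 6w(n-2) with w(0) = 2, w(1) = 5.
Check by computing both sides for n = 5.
From the recurrence with w(0) = 2, w(1) = 5:
  w(0) = 2, w(1) = 5, w(2) = 13, w(3) = 35, w(4) = 97, w(5) = 275
  so the recurrence gives w(5) = 275.
From the proposed closed form w(n) = 3ⁿ + 2ⁿ:
  w(5) = 275.
Both sides give 275 at n = 5, and the initial condition(s) match, so the closed form is consistent.

Yes, the closed form is correct.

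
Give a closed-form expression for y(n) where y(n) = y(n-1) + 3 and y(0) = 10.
Recurrence: y(n) = y(n-1) + 3, initial: y(0) = 10.
Each step adds 3, so y(n) = y(0) + 3n = 3n + 10.

y(n) = 3n + 10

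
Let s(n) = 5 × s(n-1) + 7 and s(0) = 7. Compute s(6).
Computing step by step:
s(0) = 7
s(1) = 5 × 7 + 7 = 42
s(2) = 5 × 42 + 7 = 217
s(3) = 5 × 217 + 7 = 1092
s(4) = 5 × 1092 + 7 = 5467
s(5) = 5 × 5467 + 7 = 27342
s(6) = 5 × 27342 + 7 = 136717

136717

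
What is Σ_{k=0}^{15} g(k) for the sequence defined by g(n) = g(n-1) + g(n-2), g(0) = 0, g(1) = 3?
Computing the sequence terms: 0, 3, 3, 6, 9, 15, 24, 39, 63, 102, 165, 267, 432, 699, 1131, 1830
Adding these values together:

4788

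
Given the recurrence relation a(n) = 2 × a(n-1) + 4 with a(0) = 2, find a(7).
Computing step by step:
a(0) = 2
a(1) = 2 × 2 + 4 = 8
a(2) = 2 × 8 + 4 = 20
a(3) = 2 × 20 + 4 = 44
a(4) = 2 × 44 + 4 = 92
a(5) = 2 × 92 + 4 = 188
a(6) = 2 × 188 + 4 = 380
a(7) = 2 × 380 + 4 = 764

764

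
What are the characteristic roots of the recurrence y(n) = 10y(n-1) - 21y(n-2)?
Substitute y(n) = rⁿ and divide through by rⁿ⁻²: r² - 10r + 21 = 0
Factor: (r - 3)(r - 7) = 0, so r = 3, 7.
General solution: y(n) = A·3ⁿ + B·7ⁿ

Characteristic: r² - 10r + 21 = 0, Roots: r = 3, 7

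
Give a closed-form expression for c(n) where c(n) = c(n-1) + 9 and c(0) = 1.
Recurrence: c(n) = c(n-1) + 9, initial: c(0) = 1.
Each step adds 9, so c(n) = c(0) + 9n = 9n + 1.

c(n) = 9n + 1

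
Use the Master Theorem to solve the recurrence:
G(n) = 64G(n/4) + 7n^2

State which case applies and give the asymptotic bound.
Master Theorem template: G(n) = a·G(n/b) + f(n).
Here: a=64, b=4, f(n)=7n^2
Compute log_b(a) = log_4(64) = 3.
f(n) = 7n^2 = O(n^(3-ε)) with ε = 1. Case 1: G(n) = Θ(n^log_b(a)) = Θ(n^3).

Case 1: G(n) = Θ(n^3)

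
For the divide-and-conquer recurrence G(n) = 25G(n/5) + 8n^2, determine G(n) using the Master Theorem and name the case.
Master Theorem template: G(n) = a·G(n/b) + f(n).
Here: a=25, b=5, f(n)=8n^2
Compute log_b(a) = log_5(25) = 2.
f(n) = 8n^2 = Θ(n^2). Case 2: G(n) = Θ(n^2 log n).

Case 2: G(n) = Θ(n^2 log n)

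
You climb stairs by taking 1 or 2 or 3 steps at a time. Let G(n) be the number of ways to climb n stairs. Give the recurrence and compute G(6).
Condition on the size of the last step (1 to 3): before it there were n-1, …, n-3 stairs climbed, and these cases are disjoint, so G(n) = G(n-1) + G(n-2) + G(n-3) (order-3 linear recurrence).
Initial conditions by direct count (compositions of i into parts ≤ 3): G(1) = 1; G(2) = 2; G(3) = 4.
Iterating the recurrence: G(4) = 7, G(5) = 13, G(6) = 24.

G(n) = G(n-1) + G(n-2) + G(n-3), G(1) = 1, G(2) = 2, G(3) = 4; G(6) = 24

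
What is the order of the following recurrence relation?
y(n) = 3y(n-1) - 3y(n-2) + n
The order is the largest lag k for which y(n-k) appears. Here the deepest term is y(n-2) (the n term is non-homogeneous and does not affect the order), so the order is 2.

Order 2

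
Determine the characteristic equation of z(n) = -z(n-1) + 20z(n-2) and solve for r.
Substitute z(n) = rⁿ and divide through by rⁿ⁻²: r² + r - 20 = 0
Factor: (r + 5)(r - 4) = 0, so r = -5, 4.
General solution: z(n) = A·(-5)ⁿ + B·4ⁿ

Characteristic: r² + r - 20 = 0, Roots: r = -5, 4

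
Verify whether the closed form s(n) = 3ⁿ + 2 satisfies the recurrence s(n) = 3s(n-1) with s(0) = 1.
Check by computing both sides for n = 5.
From the recurrence with s(0) = 1:
  s(0) = 1, s(1) = 3, s(2) = 9, s(3) = 27, s(4) = 81, s(5) = 243
  so the recurrence gives s(5) = 243.
From the proposed closed form s(n) = 3ⁿ + 2:
  s(5) = 245.
The recurrence gives 243 but the closed form gives 245, so the closed form does not satisfy the recurrence.

No, the closed form is incorrect.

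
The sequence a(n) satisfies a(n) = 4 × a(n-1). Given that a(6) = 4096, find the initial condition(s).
In general a(n) = 4ⁿ · a(0). At n = 6: a(0) = a(6) / 4^6 = 4096 / 4096 = 1.

a(0) = 1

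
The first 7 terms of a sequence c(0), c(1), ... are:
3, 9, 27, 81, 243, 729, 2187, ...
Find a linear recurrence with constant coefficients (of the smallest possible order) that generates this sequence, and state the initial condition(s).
Look for the lowest-order linear relation among consecutive terms.
Observation: each term is 3× the previous.
Check at n=2: 3·9 = 27. ✓

c(n) = 3 × c(n-1), c(0) = 3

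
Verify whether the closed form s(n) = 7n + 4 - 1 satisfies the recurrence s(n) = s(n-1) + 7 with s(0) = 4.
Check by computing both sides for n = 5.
From the recurrence with s(0) = 4:
  s(0) = 4, s(1) = 11, s(2) = 18, s(3) = 25, s(4) = 32, s(5) = 39
  so the recurrence gives s(5) = 39.
From the proposed closed form s(n) = 7n + 4 - 1:
  s(5) = 38.
The recurrence gives 39 but the closed form gives 38, so the closed form does not satisfy the recurrence.

No, the closed form is incorrect.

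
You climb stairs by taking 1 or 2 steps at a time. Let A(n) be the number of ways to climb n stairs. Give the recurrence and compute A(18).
Condition on the size of the last step (1 to 2): before it there were n-1, …, n-2 stairs climbed, and these cases are disjoint, so A(n) = A(n-1) + A(n-2) (Fibonacci-type sequence).
Initial conditions by direct count (compositions of i into parts ≤ 2): A(1) = 1; A(2) = 2.
Iterating the recurrence: A(3) = 3, A(4) = 5, A(5) = 8, A(6) = 13, A(7) = 21, A(8) = 34, A(9) = 55, A(10) = 89, A(11) = 144, A(12) = 233, A(13) = 377, A(14) = 610, A(15) = 987, A(16) = 1597, A(17) = 2584, A(18) = 4181.

A(n) = A(n-1) + A(n-2), A(1) = 1, A(2) = 2; A(18) = 4181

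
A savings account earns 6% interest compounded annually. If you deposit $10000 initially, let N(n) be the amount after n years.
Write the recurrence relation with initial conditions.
Each year the balance grows by 6%, i.e. is multiplied by 1 + 6/100 = 1.06, so N(n) = 1.06 × N(n-1). The initial deposit gives N(0) = 10000.
Unrolling gives the closed form N(n) = 10000 × (1.06)ⁿ.

N(n) = 1.06 × N(n-1), N(0) = 10000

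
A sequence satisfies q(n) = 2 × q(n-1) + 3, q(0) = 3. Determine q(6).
Computing step by step:
q(0) = 3
q(1) = 2 × 3 + 3 = 9
q(2) = 2 × 9 + 3 = 21
q(3) = 2 × 21 + 3 = 45
q(4) = 2 × 45 + 3 = 93
q(5) = 2 × 93 + 3 = 189
q(6) = 2 × 189 + 3 = 381

381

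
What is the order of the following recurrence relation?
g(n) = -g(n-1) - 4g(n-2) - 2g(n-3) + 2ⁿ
The order is the largest lag k for which g(n-k) appears. Here the deepest term is g(n-3) (the 2ⁿ term is non-homogeneous and does not affect the order), so the order is 3.

Order 3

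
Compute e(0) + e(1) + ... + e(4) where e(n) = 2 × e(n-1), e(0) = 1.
Computing the sequence terms: 1, 2, 4, 8, 16
Adding these values together:

31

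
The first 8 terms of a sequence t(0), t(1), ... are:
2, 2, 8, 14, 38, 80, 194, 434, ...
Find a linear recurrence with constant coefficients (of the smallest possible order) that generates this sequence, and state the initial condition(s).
Look for the lowest-order linear relation among consecutive terms.
Observation: t(n) - 1·t(n-1) - (3)·t(n-2) = 0 holds for the shown terms, and no order-1 relation t(n) = α·t(n-1) + β fits.
Check at n=3: 1·8 + (3)·2 = 14. ✓

t(n) = t(n-1) + 3t(n-2), t(0) = 2, t(1) = 2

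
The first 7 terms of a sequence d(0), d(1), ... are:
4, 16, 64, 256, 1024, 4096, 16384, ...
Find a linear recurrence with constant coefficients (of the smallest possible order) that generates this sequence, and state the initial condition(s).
Look for the lowest-order linear relation among consecutive terms.
Observation: each term is 4× the previous.
Check at n=2: 4·16 = 64. ✓

d(n) = 4 × d(n-1), d(0) = 4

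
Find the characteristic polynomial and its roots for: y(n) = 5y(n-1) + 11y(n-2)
Substitute y(n) = rⁿ and divide through by rⁿ⁻²: r² - 5r - 11 = 0
Discriminant: 5² + 4·11 = 69, not a perfect square, so by the quadratic formula r = (5 ± √69)/2.
General solution: y(n) = A·r₁ⁿ + B·r₂ⁿ where r₁,r₂ = (5 ± √69)/2

Characteristic: r² - 5r - 11 = 0, Roots: r = (5 ± √69)/2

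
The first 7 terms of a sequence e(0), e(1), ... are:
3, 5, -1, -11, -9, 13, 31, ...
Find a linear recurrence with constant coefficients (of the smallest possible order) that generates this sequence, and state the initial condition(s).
Look for the lowest-order linear relation among consecutive terms.
Observation: e(n) - 1·e(n-1) - (-2)·e(n-2) = 0 holds for the shown terms, and no order-1 relation e(n) = α·e(n-1) + β fits.
Check at n=3: 1·-1 + (-2)·5 = -11. ✓

e(n) = e(n-1) - 2e(n-2), e(0) = 3, e(1) = 5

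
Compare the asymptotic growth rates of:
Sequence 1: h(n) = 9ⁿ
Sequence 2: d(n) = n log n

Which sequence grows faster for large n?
Comparing growth rates:
Growth-rate hierarchy: log n ≺ any polynomial ≺ any exponential cⁿ (c>1) ≺ n! ≺ nⁿ.
exponential base 9 dominates polynomial degree 1 (with log factor) asymptotically.

h(n) grows faster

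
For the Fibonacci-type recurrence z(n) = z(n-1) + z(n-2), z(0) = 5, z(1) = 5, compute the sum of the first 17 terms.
Computing the sequence terms: 5, 5, 10, 15, 25, 40, 65, 105, 170, 275, 445, 720, 1165, 1885, 3050, 4935, 7985
Adding these values together:

20900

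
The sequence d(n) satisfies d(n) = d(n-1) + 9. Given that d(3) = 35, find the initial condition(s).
d(3) = d(0) + 3·9, so d(0) = 35 - 27 = 8.

d(0) = 8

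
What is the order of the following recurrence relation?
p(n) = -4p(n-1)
The order is the largest lag k for which p(n-k) appears. Here the deepest term is p(n-1), so the order is 1.

Order 1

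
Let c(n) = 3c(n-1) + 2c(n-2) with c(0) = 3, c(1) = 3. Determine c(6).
Computing the sequence terms:
3, 3, 15, 51, 183, 651, 2319

2319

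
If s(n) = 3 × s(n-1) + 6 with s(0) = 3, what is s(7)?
Computing step by step:
s(0) = 3
s(1) = 3 × 3 + 6 = 15
s(2) = 3 × 15 + 6 = 51
s(3) = 3 × 51 + 6 = 159
s(4) = 3 × 159 + 6 = 483
s(5) = 3 × 483 + 6 = 1455
s(6) = 3 × 1455 + 6 = 4371
s(7) = 3 × 4371 + 6 = 13119

13119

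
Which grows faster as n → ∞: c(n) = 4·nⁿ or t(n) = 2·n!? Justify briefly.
Comparing growth rates:
Growth-rate hierarchy: log n ≺ any polynomial ≺ any exponential cⁿ (c>1) ≺ n! ≺ nⁿ.
super-exponential nⁿ dominates factorial asymptotically.

c(n) grows faster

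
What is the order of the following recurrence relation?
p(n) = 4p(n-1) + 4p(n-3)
The order is the largest lag k for which p(n-k) appears. Here the deepest term is p(n-3), so the order is 3.

Order 3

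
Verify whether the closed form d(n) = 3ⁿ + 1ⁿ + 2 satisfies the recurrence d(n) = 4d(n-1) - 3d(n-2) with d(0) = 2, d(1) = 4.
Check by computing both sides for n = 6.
From the recurrence with d(0) = 2, d(1) = 4:
  d(0) = 2, d(1) = 4, d(2) = 10, d(3) = 28, d(4) = 82, d(5) = 244, d(6) = 730
  so the recurrence gives d(6) = 730.
From the proposed closed form d(n) = 3ⁿ + 1ⁿ + 2:
  d(6) = 732.
The recurrence gives 730 but the closed form gives 732, so the closed form does not satisfy the recurrence.

No, the closed form is incorrect.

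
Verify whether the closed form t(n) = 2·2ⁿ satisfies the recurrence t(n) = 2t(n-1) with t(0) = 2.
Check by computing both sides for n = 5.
From the recurrence with t(0) = 2:
  t(0) = 2, t(1) = 4, t(2) = 8, t(3) = 16, t(4) = 32, t(5) = 64
  so the recurrence gives t(5) = 64.
From the proposed closed form t(n) = 2·2ⁿ:
  t(5) = 64.
Both sides give 64 at n = 5, and the initial condition(s) match, so the closed form is consistent.

Yes, the closed form is correct.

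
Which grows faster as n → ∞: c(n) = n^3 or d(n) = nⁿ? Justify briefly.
Comparing growth rates:
Growth-rate hierarchy: log n ≺ any polynomial ≺ any exponential cⁿ (c>1) ≺ n! ≺ nⁿ.
super-exponential nⁿ dominates polynomial degree 3 asymptotically.

d(n) grows faster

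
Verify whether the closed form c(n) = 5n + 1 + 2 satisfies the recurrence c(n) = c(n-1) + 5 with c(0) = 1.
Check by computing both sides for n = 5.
From the recurrence with c(0) = 1:
  c(0) = 1, c(1) = 6, c(2) = 11, c(3) = 16, c(4) = 21, c(5) = 26
  so the recurrence gives c(5) = 26.
From the proposed closed form c(n) = 5n + 1 + 2:
  c(5) = 28.
The recurrence gives 26 but the closed form gives 28, so the closed form does not satisfy the recurrence.

No, the closed form is incorrect.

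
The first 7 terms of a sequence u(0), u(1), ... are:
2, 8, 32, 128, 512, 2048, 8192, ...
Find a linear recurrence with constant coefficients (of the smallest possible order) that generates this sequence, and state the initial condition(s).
Look for the lowest-order linear relation among consecutive terms.
Observation: each term is 4× the previous.
Check at n=2: 4·8 = 32. ✓

u(n) = 4 × u(n-1), u(0) = 2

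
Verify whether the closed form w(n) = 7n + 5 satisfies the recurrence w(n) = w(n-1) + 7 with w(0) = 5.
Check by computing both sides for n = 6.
From the recurrence with w(0) = 5:
  w(0) = 5, w(1) = 12, w(2) = 19, w(3) = 26, w(4) = 33, w(5) = 40, w(6) = 47
  so the recurrence gives w(6) = 47.
From the proposed closed form w(n) = 7n + 5:
  w(6) = 47.
Both sides give 47 at n = 6, and the initial condition(s) match, so the closed form is consistent.

Yes, the closed form is correct.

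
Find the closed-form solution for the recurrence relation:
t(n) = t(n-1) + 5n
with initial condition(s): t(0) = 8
Recurrence: t(n) = t(n-1) + 5n, initial: t(0) = 8.
Telescoping: t(n) = t(0) + 5·Σᵢ₌₁ⁿ i = 8 + 5·n(n+1)/2.

t(n) = 5·n(n+1)/2 + 8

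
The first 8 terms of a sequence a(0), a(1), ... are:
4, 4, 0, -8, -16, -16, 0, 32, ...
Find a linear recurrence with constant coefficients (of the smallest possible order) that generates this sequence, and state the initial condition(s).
Look for the lowest-order linear relation among consecutive terms.
Observation: a(n) - 2·a(n-1) - (-2)·a(n-2) = 0 holds for the shown terms, and no order-1 relation a(n) = α·a(n-1) + β fits.
Check at n=3: 2·0 + (-2)·4 = -8. ✓

a(n) = 2a(n-1) - 2a(n-2), a(0) = 4, a(1) = 4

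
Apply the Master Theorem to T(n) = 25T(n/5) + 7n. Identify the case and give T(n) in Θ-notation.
Master Theorem template: T(n) = a·T(n/b) + f(n).
Here: a=25, b=5, f(n)=7n
Compute log_b(a) = log_5(25) = 2.
f(n) = 7n = O(n^(2-ε)) with ε = 1. Case 1: T(n) = Θ(n^log_b(a)) = Θ(n^2).

Case 1: T(n) = Θ(n^2)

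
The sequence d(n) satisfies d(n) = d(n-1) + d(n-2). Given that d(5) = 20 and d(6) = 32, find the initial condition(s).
Work backwards using d(k) = d(k+2) - d(k+1):
d(4) = d(6) - d(5) = 32 - 20 = 12
d(3) = d(5) - d(4) = 20 - 12 = 8
d(2) = d(4) - d(3) = 12 - 8 = 4
d(1) = d(3) - d(2) = 8 - 4 = 4
d(0) = d(2) - d(1) = 4 - 4 = 0

d(0) = 0, d(1) = 4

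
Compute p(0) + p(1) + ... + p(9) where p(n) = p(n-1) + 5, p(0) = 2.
Computing the sequence terms: 2, 7, 12, 17, 22, 27, 32, 37, 42, 47
Adding these values together:

245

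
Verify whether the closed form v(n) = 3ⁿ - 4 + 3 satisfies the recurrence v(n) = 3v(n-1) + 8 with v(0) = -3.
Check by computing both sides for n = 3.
From the recurrence with v(0) = -3:
  v(0) = -3, v(1) = -1, v(2) = 5, v(3) = 23
  so the recurrence gives v(3) = 23.
From the proposed closed form v(n) = 3ⁿ - 4 + 3:
  v(3) = 26.
The recurrence gives 23 but the closed form gives 26, so the closed form does not satisfy the recurrence.

No, the closed form is incorrect.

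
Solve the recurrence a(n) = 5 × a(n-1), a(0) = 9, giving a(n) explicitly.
Recurrence: a(n) = 5 × a(n-1), initial: a(0) = 9.
Each term is 5 times the previous, so this is geometric with ratio 5. After n steps: a(n) = a(0)·5ⁿ = 9·5ⁿ.

a(n) = 9·5ⁿ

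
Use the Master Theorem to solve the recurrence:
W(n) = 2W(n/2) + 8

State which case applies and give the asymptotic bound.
Master Theorem template: W(n) = a·W(n/b) + f(n).
Here: a=2, b=2, f(n)=8
Compute log_b(a) = log_2(2) = 1.
f(n) = 8 = O(n^(1-ε)) with ε = 1. Case 1: W(n) = Θ(n^log_b(a)) = Θ(n).

Case 1: W(n) = Θ(n)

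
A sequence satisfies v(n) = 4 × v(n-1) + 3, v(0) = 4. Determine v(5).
Computing step by step:
v(0) = 4
v(1) = 4 × 4 + 3 = 19
v(2) = 4 × 19 + 3 = 79
v(3) = 4 × 79 + 3 = 319
v(4) = 4 × 319 + 3 = 1279
v(5) = 4 × 1279 + 3 = 5119

5119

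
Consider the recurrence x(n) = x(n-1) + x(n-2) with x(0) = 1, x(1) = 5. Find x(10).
Computing the sequence terms:
1, 5, 6, 11, 17, 28, 45, 73, 118, 191, 309

309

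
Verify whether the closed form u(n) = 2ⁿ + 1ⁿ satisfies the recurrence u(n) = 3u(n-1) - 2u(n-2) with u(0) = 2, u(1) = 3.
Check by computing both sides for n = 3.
From the recurrence with u(0) = 2, u(1) = 3:
  u(0) = 2, u(1) = 3, u(2) = 5, u(3) = 9
  so the recurrence gives u(3) = 9.
From the proposed closed form u(n) = 2ⁿ + 1ⁿ:
  u(3) = 9.
Both sides give 9 at n = 3, and the initial condition(s) match, so the closed form is consistent.

Yes, the closed form is correct.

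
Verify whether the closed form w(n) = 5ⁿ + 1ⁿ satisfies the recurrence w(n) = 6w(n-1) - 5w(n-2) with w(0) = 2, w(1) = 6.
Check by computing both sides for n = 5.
From the recurrence with w(0) = 2, w(1) = 6:
  w(0) = 2, w(1) = 6, w(2) = 26, w(3) = 126, w(4) = 626, w(5) = 3126
  so the recurrence gives w(5) = 3126.
From the proposed closed form w(n) = 5ⁿ + 1ⁿ:
  w(5) = 3126.
Both sides give 3126 at n = 5, and the initial condition(s) match, so the closed form is consistent.

Yes, the closed form is correct.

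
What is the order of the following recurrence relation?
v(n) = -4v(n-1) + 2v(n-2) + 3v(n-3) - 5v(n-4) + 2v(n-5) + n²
The order is the largest lag k for which v(n-k) appears. Here the deepest term is v(n-5) (the n² term is non-homogeneous and does not affect the order), so the order is 5.

Order 5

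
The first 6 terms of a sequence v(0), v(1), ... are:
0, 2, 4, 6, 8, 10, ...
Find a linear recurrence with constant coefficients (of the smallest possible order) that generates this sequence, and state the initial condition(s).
Look for the lowest-order linear relation among consecutive terms.
Observation: consecutive differences are constant (= 2).
Check at n=2: 1·2 + 2 = 4. ✓

v(n) = v(n-1) + 2, v(0) = 0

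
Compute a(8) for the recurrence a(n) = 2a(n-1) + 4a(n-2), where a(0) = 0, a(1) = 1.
Computing the sequence terms:
0, 1, 2, 8, 24, 80, 256, 832, 2688

2688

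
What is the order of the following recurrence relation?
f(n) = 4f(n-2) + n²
The order is the largest lag k for which f(n-k) appears. Here the deepest term is f(n-2) (the n² term is non-homogeneous and does not affect the order), so the order is 2.

Order 2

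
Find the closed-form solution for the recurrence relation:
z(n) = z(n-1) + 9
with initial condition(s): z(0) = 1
Recurrence: z(n) = z(n-1) + 9, initial: z(0) = 1.
Each step adds 9, so z(n) = z(0) + 9n = 9n + 1.

z(n) = 9n + 1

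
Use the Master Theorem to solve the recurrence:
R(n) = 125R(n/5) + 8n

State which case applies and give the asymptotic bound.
Master Theorem template: R(n) = a·R(n/b) + f(n).
Here: a=125, b=5, f(n)=8n
Compute log_b(a) = log_5(125) = 3.
f(n) = 8n = O(n^(3-ε)) with ε = 2. Case 1: R(n) = Θ(n^log_b(a)) = Θ(n^3).

Case 1: R(n) = Θ(n^3)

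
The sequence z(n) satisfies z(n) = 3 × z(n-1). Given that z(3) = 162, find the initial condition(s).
In general z(n) = 3ⁿ · z(0). At n = 3: z(0) = z(3) / 3^3 = 162 / 27 = 6.

z(0) = 6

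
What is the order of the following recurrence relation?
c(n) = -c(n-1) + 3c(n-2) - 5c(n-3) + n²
The order is the largest lag k for which c(n-k) appears. Here the deepest term is c(n-3) (the n² term is non-homogeneous and does not affect the order), so the order is 3.

Order 3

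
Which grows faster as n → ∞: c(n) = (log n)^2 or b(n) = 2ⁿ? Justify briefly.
Comparing growth rates:
Growth-rate hierarchy: log n ≺ any polynomial ≺ any exponential cⁿ (c>1) ≺ n! ≺ nⁿ.
exponential base 2 dominates polylogarithmic (log n)^2 asymptotically.

b(n) grows faster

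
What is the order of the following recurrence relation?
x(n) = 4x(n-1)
The order is the largest lag k for which x(n-k) appears. Here the deepest term is x(n-1), so the order is 1.

Order 1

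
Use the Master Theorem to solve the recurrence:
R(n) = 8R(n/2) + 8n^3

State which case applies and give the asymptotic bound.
Master Theorem template: R(n) = a·R(n/b) + f(n).
Here: a=8, b=2, f(n)=8n^3
Compute log_b(a) = log_2(8) = 3.
f(n) = 8n^3 = Θ(n^3). Case 2: R(n) = Θ(n^3 log n).

Case 2: R(n) = Θ(n^3 log n)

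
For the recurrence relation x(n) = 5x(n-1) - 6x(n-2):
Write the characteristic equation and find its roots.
Substitute x(n) = rⁿ and divide through by rⁿ⁻²: r² - 5r + 6 = 0
Factor: (r - 3)(r - 2) = 0, so r = 3, 2.
General solution: x(n) = A·3ⁿ + B·2ⁿ

Characteristic: r² - 5r + 6 = 0, Roots: r = 3, 2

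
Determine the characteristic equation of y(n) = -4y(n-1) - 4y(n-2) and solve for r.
Substitute y(n) = rⁿ and divide through by rⁿ⁻²: r² + 4r + 4 = 0
Factor: (r + 2)² = 0, so r = -2 (double root).
General solution: y(n) = (A + Bn)·(-2)ⁿ

Characteristic: r² + 4r + 4 = 0, Roots: r = -2 (double root)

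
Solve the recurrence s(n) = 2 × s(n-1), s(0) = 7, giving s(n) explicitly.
Recurrence: s(n) = 2 × s(n-1), initial: s(0) = 7.
Each term is 2 times the previous, so this is geometric with ratio 2. After n steps: s(n) = s(0)·2ⁿ = 7·2ⁿ.

s(n) = 7·2ⁿ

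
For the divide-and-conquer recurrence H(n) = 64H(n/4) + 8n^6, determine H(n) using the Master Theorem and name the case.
Master Theorem template: H(n) = a·H(n/b) + f(n).
Here: a=64, b=4, f(n)=8n^6
Compute log_b(a) = log_4(64) = 3.
f(n) = 8n^6 = Ω(n^(3+ε)) with ε = 3, and the regularity condition holds (a·f(n/b) = (a/b^6)·f(n) with a/b^6 = 4^-3 < 1). Case 3: H(n) = Θ(f(n)) = Θ(n^6).

Case 3: H(n) = Θ(n^6)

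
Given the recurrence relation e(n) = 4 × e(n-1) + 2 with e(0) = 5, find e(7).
Computing step by step:
e(0) = 5
e(1) = 4 × 5 + 2 = 22
e(2) = 4 × 22 + 2 = 90
e(3) = 4 × 90 + 2 = 362
e(4) = 4 × 362 + 2 = 1450
e(5) = 4 × 1450 + 2 = 5802
e(6) = 4 × 5802 + 2 = 23210
e(7) = 4 × 23210 + 2 = 92842

92842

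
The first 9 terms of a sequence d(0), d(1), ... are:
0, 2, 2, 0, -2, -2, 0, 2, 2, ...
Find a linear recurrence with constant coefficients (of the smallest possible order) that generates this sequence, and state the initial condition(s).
Look for the lowest-order linear relation among consecutive terms.
Observation: d(n) - 1·d(n-1) - (-1)·d(n-2) = 0 holds for the shown terms, and no order-1 relation d(n) = α·d(n-1) + β fits.
Check at n=3: 1·2 + (-1)·2 = 0. ✓

d(n) = d(n-1) - d(n-2), d(0) = 0, d(1) = 2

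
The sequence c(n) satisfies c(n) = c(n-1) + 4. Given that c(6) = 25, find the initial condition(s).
c(6) = c(0) + 6·4, so c(0) = 25 - 24 = 1.

c(0) = 1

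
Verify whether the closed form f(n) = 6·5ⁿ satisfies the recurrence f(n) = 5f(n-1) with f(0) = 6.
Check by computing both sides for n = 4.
From the recurrence with f(0) = 6:
  f(0) = 6, f(1) = 30, f(2) = 150, f(3) = 750, f(4) = 3750
  so the recurrence gives f(4) = 3750.
From the proposed closed form f(n) = 6·5ⁿ:
  f(4) = 3750.
Both sides give 3750 at n = 4, and the initial condition(s) match, so the closed form is consistent.

Yes, the closed form is correct.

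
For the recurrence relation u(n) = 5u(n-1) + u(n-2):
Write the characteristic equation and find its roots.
Substitute u(n) = rⁿ and divide through by rⁿ⁻²: r² - 5r - 1 = 0
Discriminant: 5² + 4·1 = 29, not a perfect square, so by the quadratic formula r = (5 ± √29)/2.
General solution: u(n) = A·r₁ⁿ + B·r₂ⁿ where r₁,r₂ = (5 ± √29)/2

Characteristic: r² - 5r - 1 = 0, Roots: r = (5 ± √29)/2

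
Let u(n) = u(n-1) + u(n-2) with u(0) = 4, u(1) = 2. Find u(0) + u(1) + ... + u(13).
Computing the sequence terms: 4, 2, 6, 8, 14, 22, 36, 58, 94, 152, 246, 398, 644, 1042
Adding these values together:

2726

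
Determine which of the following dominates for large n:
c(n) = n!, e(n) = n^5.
Comparing growth rates:
Growth-rate hierarchy: log n ≺ any polynomial ≺ any exponential cⁿ (c>1) ≺ n! ≺ nⁿ.
factorial dominates polynomial degree 5 asymptotically.

c(n) grows faster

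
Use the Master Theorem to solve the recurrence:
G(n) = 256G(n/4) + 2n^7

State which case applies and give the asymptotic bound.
Master Theorem template: G(n) = a·G(n/b) + f(n).
Here: a=256, b=4, f(n)=2n^7
Compute log_b(a) = log_4(256) = 4.
f(n) = 2n^7 = Ω(n^(4+ε)) with ε = 3, and the regularity condition holds (a·f(n/b) = (a/b^7)·f(n) with a/b^7 = 4^-3 < 1). Case 3: G(n) = Θ(f(n)) = Θ(n^7).

Case 3: G(n) = Θ(n^7)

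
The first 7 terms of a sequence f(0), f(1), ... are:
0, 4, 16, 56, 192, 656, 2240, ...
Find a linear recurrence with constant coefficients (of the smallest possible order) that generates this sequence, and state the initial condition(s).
Look for the lowest-order linear relation among consecutive terms.
Observation: f(n) - 4·f(n-1) - (-2)·f(n-2) = 0 holds for the shown terms, and no order-1 relation f(n) = α·f(n-1) + β fits.
Check at n=3: 4·16 + (-2)·4 = 56. ✓

f(n) = 4f(n-1) - 2f(n-2), f(0) = 0, f(1) = 4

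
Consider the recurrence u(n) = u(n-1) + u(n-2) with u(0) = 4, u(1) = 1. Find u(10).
Computing the sequence terms:
4, 1, 5, 6, 11, 17, 28, 45, 73, 118, 191

191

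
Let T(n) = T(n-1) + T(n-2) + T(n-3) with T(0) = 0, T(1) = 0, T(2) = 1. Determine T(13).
Computing the sequence terms:
0, 0, 1, 1, 2, 4, 7, 13, 24, 44, 81, 149, 274, 504

504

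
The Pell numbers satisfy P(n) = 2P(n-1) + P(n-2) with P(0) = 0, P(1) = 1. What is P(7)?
Computing the sequence terms:
0, 1, 2, 5, 12, 29, 70, 169

169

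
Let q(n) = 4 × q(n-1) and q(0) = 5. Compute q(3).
Computing step by step:
q(0) = 5
q(1) = 4 × 5 = 20
q(2) = 4 × 20 = 80
q(3) = 4 × 80 = 320

320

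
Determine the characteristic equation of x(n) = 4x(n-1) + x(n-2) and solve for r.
Substitute x(n) = rⁿ and divide through by rⁿ⁻²: r² - 4r - 1 = 0
Discriminant: 4² + 4·1 = 20, not a perfect square, so by the quadratic formula r = (4 ± √20)/2.
General solution: x(n) = A·r₁ⁿ + B·r₂ⁿ where r₁,r₂ = (4 ± √20)/2

Characteristic: r² - 4r - 1 = 0, Roots: r = (4 ± √20)/2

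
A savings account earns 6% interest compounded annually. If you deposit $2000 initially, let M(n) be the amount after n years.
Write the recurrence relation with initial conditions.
Each year the balance grows by 6%, i.e. is multiplied by 1 + 6/100 = 1.06, so M(n) = 1.06 × M(n-1). The initial deposit gives M(0) = 2000.
Unrolling gives the closed form M(n) = 2000 × (1.06)ⁿ.

M(n) = 1.06 × M(n-1), M(0) = 2000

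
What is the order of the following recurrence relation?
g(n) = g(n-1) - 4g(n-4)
The order is the largest lag k for which g(n-k) appears. Here the deepest term is g(n-4), so the order is 4.

Order 4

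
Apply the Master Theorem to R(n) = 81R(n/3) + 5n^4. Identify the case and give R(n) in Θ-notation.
Master Theorem template: R(n) = a·R(n/b) + f(n).
Here: a=81, b=3, f(n)=5n^4
Compute log_b(a) = log_3(81) = 4.
f(n) = 5n^4 = Θ(n^4). Case 2: R(n) = Θ(n^4 log n).

Case 2: R(n) = Θ(n^4 log n)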